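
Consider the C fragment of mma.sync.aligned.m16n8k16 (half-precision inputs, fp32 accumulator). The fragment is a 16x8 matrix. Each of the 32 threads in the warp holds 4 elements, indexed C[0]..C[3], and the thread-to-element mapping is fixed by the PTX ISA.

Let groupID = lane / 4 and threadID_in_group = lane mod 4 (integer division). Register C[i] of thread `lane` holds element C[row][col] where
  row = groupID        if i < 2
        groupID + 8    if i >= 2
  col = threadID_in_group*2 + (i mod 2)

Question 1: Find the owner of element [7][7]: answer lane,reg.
31,1

r:7=>grp=7,rB=0  c:7=>tig=3,lo=1
L=7*4+3=31  i=0*2+1=1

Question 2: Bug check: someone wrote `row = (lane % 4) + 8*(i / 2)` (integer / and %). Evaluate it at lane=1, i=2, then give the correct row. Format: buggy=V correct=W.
`(lane % 4) + 8*(i / 2)`[1,2]->9
L=1->g=1>>2=0, t=1&3=1
[2]->row 0+8=8  col 1·2+0=2
row: 9 vs 8

buggy=9 correct=8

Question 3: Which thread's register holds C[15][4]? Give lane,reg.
30,2

r: 15->gid=7,r8=1  c: 4->tid=2,i&1=0
L=7*4+2=30  i=1*2+0=2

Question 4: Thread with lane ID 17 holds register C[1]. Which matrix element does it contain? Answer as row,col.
4,3

lane 17->17/4=4, 17 mod 4=1
i=1  r:4+0->4  c:2·1+1->3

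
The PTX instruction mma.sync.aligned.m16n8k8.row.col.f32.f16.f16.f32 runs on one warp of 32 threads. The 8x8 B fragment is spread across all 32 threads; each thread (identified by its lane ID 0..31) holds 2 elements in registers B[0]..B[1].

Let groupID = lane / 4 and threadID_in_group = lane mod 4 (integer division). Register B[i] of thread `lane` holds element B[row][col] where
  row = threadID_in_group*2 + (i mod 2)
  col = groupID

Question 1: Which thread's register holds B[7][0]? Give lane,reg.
3,1

c:0=>grp=0  r:7=>tig=3,lo=1
L=0*4+3=3  i=1=1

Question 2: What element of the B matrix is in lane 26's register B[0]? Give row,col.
lane 26: gr=6 (26/4), th=2 (26%4)
i=0: r=2*2+0=4, c=gr=6

4,6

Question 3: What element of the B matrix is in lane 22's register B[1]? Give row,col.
5,5

22: grp=5,tig=2
[1] (2*2+1,5) = (5,5)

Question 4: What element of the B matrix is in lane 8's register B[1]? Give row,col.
lane 8=>8/4=2, 8 mod 4=0
i=1  r:2·0+1=>1  c:2

1,2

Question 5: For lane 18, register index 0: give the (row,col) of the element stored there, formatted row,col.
4,4

18: G=4,T=2
[0] (2*2+0,4) = (4,4)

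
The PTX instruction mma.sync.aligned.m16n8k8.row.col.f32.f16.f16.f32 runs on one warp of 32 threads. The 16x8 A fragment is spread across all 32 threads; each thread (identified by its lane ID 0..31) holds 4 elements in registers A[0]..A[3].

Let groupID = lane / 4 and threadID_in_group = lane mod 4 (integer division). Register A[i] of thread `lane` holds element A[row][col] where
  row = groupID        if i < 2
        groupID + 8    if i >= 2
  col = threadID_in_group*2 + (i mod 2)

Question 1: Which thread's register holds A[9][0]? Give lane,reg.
r=9->g=1,rb=1  c=0->t=0,b0=0
L=1*4+0=4  i=1*2+0=2

4,2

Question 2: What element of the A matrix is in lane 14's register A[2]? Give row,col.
11,4

14: gr=3,th=2
[2] (3+8,2*2+0) = (11,4)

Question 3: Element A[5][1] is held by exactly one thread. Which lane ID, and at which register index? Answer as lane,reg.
r:5=>grp=5,rB=0  c:1=>tig=0,lo=1
L=5*4+0=20  i=0*2+1=1

20,1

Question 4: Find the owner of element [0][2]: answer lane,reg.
r=0→G=0,rhi=0  c=2→T=1,p=0
L=0*4+1=1  i=0*2+0=0

1,0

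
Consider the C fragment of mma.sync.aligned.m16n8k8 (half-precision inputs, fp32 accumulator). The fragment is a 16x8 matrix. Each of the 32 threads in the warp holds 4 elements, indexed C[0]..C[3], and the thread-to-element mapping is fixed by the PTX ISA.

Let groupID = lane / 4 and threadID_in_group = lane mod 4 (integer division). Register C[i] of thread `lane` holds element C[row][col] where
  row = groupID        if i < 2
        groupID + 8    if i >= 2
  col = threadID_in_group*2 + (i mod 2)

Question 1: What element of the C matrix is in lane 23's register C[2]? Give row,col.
23: gid=5,tid=3
[2] (5+8,3*2+0) = (13,6)

13,6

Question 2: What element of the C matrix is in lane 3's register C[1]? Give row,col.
0,7

L=3→G=3>>2=0, T=3&3=3
[1]→row 0+0=0  col 3·2+1=7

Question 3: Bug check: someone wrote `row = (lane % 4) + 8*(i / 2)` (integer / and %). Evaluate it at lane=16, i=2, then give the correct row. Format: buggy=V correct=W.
`(lane % 4) + 8*(i / 2)`[16,2]⇒8
16: gr=4,th=0
[2] (4+8,0*2+0) = (12,0)
row: 8 vs 12

buggy=8 correct=12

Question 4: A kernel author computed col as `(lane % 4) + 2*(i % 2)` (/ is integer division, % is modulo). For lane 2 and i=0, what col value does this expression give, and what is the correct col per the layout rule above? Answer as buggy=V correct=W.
`(lane % 4) + 2*(i % 2)`[2,0]=>2
L=2=>grp=2>>2=0, tig=2&3=2
[0]=>row 0+0=0  col 2·2+0=4
col: 2 vs 4

buggy=2 correct=4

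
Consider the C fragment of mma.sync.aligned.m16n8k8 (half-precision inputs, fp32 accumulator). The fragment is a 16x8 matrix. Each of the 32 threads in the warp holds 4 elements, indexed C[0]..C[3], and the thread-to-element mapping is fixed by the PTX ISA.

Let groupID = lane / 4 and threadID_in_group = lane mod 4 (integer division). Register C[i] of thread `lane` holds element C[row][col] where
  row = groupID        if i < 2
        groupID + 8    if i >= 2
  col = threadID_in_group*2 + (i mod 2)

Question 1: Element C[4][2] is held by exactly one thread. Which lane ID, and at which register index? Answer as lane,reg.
r=4->g=4,rb=0  c=2->t=1,b0=0
L=4*4+1=17  i=0*2+0=0

17,0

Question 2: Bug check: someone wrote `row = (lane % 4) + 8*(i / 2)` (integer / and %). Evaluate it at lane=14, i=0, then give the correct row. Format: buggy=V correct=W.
buggy=2 correct=3

`(lane % 4) + 8*(i / 2)`[14,0]->2
14: gid=3,tid=2
[0] (3+0,2*2+0) = (3,4)
row: 2 vs 3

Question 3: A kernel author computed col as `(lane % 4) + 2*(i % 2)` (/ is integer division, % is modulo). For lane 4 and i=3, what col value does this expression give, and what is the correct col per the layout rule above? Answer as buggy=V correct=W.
`(lane % 4) + 2*(i % 2)`[4,3]⇒2
lane 4⇒4/4=1, 4 mod 4=0
i=3  r:1+8⇒9  c:2·0+1⇒1
col: 2 vs 1

buggy=2 correct=1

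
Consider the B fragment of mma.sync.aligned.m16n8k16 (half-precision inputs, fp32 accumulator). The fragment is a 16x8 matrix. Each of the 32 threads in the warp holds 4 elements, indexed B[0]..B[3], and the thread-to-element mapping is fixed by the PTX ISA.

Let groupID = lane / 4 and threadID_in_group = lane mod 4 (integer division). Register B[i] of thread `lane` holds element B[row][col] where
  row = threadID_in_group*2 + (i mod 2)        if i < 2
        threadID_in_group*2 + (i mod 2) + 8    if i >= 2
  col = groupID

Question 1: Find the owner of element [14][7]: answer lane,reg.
c=7⇒gr=7  r=14⇒Rb=1,th=3,odd=0
L=7*4+3=31  i=1*2+0=2

31,2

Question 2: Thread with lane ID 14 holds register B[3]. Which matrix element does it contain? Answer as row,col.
lane 14: g=3 (14/4), t=2 (14%4)
i=3: r=2*2+1+8=13, c=g=3

13,3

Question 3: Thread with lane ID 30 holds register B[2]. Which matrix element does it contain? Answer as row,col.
12,7

30: grp=7,tig=2
[2] (2*2+0+8,7) = (12,7)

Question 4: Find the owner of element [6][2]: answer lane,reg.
11,0

c=2→G=2  r=6→rhi=0,T=3,p=0
L=2*4+3=11  i=0*2+0=0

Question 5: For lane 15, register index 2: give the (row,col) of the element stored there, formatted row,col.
14,3

L=15→G=15>>2=3, T=15&3=3
[2]→row 3·2+0+8=14  col G=3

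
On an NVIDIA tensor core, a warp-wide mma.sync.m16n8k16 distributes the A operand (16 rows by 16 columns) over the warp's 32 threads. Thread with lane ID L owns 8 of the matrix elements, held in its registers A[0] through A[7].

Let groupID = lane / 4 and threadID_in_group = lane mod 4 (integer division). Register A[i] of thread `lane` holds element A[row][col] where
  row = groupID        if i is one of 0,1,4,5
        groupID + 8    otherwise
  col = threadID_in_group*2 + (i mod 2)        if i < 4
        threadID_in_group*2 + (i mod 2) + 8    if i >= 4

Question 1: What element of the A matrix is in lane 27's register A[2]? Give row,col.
14,6

27: gid=6,tid=3
[2] (6+8,3*2+0+0) = (14,6)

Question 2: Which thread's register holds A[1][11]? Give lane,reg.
r=1->g=1,rb=0  c=11->cb=1,t=1,b0=1
L=1*4+1=5  i=1*4+0*2+1=5

5,5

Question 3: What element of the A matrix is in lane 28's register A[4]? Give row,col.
28: G=7,T=0
[4] (7+0,0*2+0+8) = (7,8)

7,8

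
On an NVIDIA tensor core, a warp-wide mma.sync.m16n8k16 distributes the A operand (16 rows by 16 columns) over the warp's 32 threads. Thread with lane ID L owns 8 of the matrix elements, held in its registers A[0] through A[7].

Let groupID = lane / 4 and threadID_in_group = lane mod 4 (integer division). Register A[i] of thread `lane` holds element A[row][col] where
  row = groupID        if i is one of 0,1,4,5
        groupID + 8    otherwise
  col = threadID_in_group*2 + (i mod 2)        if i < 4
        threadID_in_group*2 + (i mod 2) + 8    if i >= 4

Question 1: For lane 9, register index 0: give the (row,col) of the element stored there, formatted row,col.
2,2

9: gid=2,tid=1
[0] (2+0,1*2+0+0) = (2,2)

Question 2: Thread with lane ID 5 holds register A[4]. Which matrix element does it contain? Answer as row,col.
1,10

L=5->gid=5>>2=1, tid=5&3=1
[4]->row 1+0=1  col 1·2+0+8=10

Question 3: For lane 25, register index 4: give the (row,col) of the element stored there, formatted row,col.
lane 25: grp=6 (25/4), tig=1 (25%4)
i=4: r=6+0=6, c=1*2+0+8=10

6,10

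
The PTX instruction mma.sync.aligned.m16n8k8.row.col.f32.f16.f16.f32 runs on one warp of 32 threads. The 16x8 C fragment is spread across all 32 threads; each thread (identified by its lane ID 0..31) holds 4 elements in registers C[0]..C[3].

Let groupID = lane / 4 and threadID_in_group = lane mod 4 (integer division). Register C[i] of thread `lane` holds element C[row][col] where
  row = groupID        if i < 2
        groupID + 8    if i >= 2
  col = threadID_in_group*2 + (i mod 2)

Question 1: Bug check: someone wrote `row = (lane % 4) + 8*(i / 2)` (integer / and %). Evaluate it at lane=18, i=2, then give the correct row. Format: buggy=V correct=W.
`(lane % 4) + 8*(i / 2)`[18,2]→10
18: G=4,T=2
[2] (4+8,2*2+0) = (12,4)
row: 10 vs 12

buggy=10 correct=12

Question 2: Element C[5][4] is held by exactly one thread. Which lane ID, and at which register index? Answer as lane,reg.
r=5⇒gr=5,Rb=0  c=4⇒th=2,odd=0
L=5*4+2=22  i=0*2+0=0

22,0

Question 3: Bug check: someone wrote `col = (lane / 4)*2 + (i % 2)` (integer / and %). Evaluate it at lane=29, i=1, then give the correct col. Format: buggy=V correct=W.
`(lane / 4)*2 + (i % 2)`[29,1]->15
L=29->g=29>>2=7, t=29&3=1
[1]->row 7+0=7  col 1·2+1=3
col: 15 vs 3

buggy=15 correct=3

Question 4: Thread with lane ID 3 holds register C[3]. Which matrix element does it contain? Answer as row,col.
8,7

L=3=>grp=3>>2=0, tig=3&3=3
[3]=>row 0+8=8  col 3·2+1=7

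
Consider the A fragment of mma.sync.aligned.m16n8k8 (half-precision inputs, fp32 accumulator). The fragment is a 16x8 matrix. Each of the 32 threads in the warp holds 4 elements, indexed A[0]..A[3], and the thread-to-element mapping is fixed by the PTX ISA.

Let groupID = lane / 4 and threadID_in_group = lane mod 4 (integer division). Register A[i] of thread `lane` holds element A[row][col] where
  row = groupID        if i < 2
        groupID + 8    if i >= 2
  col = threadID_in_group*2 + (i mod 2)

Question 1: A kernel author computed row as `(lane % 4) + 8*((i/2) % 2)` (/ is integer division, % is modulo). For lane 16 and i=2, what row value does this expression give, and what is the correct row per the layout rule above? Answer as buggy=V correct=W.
buggy=8 correct=12

`(lane % 4) + 8*((i/2) % 2)`[16,2]→8
lane 16: G=4 (16/4), T=0 (16%4)
i=2: r=4+8=12, c=0*2+0=0
row: 8 vs 12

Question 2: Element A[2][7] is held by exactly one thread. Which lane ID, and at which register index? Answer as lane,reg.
11,1

r:2=>grp=2,rB=0  c:7=>tig=3,lo=1
L=2*4+3=11  i=0*2+1=1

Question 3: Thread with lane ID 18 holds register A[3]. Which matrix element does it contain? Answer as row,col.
12,5

18: G=4,T=2
[3] (4+8,2*2+1) = (12,5)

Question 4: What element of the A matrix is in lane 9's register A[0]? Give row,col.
L=9->g=9>>2=2, t=9&3=1
[0]->row 2+0=2  col 1·2+0=2

2,2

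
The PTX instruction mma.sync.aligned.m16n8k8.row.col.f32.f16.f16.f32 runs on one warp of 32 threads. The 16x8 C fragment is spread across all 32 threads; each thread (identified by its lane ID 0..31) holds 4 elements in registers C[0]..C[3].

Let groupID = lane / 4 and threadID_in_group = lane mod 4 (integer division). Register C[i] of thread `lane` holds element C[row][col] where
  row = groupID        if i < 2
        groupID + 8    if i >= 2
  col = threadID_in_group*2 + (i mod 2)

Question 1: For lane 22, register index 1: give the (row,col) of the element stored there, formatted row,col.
lane 22→22/4=5, 22 mod 4=2
i=1  r:5+0→5  c:2·2+1→5

5,5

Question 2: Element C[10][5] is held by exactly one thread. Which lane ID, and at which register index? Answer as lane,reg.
10,3

r=10→G=2,rhi=1  c=5→T=2,p=1
L=2*4+2=10  i=1*2+1=3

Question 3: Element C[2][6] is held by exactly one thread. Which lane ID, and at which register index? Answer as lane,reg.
11,0

r=2⇒gr=2,Rb=0  c=6⇒th=3,odd=0
L=2*4+3=11  i=0*2+0=0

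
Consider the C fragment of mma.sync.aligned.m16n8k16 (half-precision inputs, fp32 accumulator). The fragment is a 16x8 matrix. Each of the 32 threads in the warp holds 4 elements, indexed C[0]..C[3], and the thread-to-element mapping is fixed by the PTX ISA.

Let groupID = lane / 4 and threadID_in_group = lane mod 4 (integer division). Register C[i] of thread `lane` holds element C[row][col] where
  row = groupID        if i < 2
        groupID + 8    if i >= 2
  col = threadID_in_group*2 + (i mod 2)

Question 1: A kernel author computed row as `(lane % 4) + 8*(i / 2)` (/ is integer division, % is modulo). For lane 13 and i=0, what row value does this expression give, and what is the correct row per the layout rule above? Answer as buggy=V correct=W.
`(lane % 4) + 8*(i / 2)`[13,0]->1
L=13->gid=13>>2=3, tid=13&3=1
[0]->row 3+0=3  col 1·2+0=2
row: 1 vs 3

buggy=1 correct=3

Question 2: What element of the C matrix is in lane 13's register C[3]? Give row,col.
lane 13⇒13/4=3, 13 mod 4=1
i=3  r:3+8⇒11  c:2·1+1⇒3

11,3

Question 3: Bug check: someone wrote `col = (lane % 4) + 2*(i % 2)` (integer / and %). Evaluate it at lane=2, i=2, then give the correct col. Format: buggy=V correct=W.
buggy=2 correct=4

`(lane % 4) + 2*(i % 2)`[2,2]->2
lane 2: gid=0 (2/4), tid=2 (2%4)
i=2: r=0+8=8, c=2*2+0=4
col: 2 vs 4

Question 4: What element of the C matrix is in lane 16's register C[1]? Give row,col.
lane 16->16/4=4, 16 mod 4=0
i=1  r:4+0->4  c:2·0+1->1

4,1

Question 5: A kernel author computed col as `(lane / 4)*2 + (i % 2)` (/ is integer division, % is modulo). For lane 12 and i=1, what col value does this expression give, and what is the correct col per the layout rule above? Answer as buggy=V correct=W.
buggy=7 correct=1

`(lane / 4)*2 + (i % 2)`[12,1]=>7
lane 12: grp=3 (12/4), tig=0 (12%4)
i=1: r=3+0=3, c=0*2+1=1
col: 7 vs 1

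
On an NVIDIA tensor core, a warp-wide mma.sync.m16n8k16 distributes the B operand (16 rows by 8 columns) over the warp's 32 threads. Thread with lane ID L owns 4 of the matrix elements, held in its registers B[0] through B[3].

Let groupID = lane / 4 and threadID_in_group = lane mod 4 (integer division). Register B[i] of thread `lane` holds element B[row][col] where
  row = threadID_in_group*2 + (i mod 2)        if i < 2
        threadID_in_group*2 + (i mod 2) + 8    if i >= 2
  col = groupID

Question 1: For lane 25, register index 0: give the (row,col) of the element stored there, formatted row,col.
lane 25->25/4=6, 25 mod 4=1
i=0  r:2·1+0+0->2  c:6

2,6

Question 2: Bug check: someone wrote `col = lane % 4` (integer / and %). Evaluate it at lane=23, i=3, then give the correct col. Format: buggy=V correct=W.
buggy=3 correct=5

`lane % 4`[23,3]⇒3
lane 23⇒23/4=5, 23 mod 4=3
i=3  r:2·3+1+8⇒15  c:5
col: 3 vs 5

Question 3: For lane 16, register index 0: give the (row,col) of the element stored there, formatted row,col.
L=16→G=16>>2=4, T=16&3=0
[0]→row 0·2+0+0=0  col G=4

0,4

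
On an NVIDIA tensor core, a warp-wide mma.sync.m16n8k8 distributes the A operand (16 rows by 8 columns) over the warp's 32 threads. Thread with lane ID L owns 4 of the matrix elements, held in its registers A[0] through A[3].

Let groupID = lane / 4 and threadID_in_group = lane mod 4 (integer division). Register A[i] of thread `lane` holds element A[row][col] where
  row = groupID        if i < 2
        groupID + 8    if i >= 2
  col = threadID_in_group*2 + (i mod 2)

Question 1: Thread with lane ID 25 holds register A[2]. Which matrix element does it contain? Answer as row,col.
14,2

25: gid=6,tid=1
[2] (6+8,1*2+0) = (14,2)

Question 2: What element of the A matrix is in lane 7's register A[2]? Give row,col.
L=7->gid=7>>2=1, tid=7&3=3
[2]->row 1+8=9  col 3·2+0=6

9,6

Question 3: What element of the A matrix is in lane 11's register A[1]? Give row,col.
11: G=2,T=3
[1] (2+0,3*2+1) = (2,7)

2,7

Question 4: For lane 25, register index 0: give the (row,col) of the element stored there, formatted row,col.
6,2

L=25⇒gr=25>>2=6, th=25&3=1
[0]⇒row 6+0=6  col 1·2+0=2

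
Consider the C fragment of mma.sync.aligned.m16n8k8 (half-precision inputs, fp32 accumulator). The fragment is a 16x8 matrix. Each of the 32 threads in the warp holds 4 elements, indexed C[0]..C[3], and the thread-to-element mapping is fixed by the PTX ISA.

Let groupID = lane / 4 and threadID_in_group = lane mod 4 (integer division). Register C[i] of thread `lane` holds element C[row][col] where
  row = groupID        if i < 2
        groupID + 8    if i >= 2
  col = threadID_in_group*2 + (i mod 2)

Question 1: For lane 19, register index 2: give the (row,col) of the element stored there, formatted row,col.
12,6

19: grp=4,tig=3
[2] (4+8,3*2+0) = (12,6)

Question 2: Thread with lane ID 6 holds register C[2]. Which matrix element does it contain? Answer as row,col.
6: g=1,t=2
[2] (1+8,2*2+0) = (9,4)

9,4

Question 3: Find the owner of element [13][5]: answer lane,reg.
22,3

r:13=>grp=5,rB=1  c:5=>tig=2,lo=1
L=5*4+2=22  i=1*2+1=3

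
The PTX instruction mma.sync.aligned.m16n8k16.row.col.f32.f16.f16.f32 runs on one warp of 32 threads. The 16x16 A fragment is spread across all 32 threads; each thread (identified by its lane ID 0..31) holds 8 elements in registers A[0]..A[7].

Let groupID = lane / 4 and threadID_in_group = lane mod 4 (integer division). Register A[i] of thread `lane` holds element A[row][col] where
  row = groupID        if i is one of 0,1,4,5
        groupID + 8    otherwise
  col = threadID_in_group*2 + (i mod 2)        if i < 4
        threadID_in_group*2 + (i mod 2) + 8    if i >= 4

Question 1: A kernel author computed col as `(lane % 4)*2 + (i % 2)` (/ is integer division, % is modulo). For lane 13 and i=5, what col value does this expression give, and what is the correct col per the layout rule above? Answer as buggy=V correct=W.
`(lane % 4)*2 + (i % 2)`[13,5]→3
lane 13→13/4=3, 13 mod 4=1
i=5  r:3+0→3  c:2·1+1+8→11
col: 3 vs 11

buggy=3 correct=11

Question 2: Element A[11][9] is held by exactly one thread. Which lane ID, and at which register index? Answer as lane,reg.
12,7

r=11->g=3,rb=1  c=9->cb=1,t=0,b0=1
L=3*4+0=12  i=1*4+1*2+1=7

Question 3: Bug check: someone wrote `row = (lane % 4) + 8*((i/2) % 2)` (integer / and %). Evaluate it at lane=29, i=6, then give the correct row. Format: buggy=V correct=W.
buggy=9 correct=15

`(lane % 4) + 8*((i/2) % 2)`[29,6]=>9
L=29=>grp=29>>2=7, tig=29&3=1
[6]=>row 7+8=15  col 1·2+0+8=10
row: 9 vs 15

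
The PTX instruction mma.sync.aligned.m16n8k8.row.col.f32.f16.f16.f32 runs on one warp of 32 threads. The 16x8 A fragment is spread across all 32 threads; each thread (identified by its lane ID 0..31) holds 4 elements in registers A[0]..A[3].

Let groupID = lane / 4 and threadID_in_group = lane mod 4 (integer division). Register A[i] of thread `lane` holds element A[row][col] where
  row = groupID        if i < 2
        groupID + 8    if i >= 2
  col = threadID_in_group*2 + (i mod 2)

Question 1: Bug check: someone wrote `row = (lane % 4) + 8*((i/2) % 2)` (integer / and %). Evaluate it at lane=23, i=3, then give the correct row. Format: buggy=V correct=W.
`(lane % 4) + 8*((i/2) % 2)`[23,3]=>11
L=23=>grp=23>>2=5, tig=23&3=3
[3]=>row 5+8=13  col 3·2+1=7
row: 11 vs 13

buggy=11 correct=13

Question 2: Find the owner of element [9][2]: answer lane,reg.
r=9->g=1,rb=1  c=2->t=1,b0=0
L=1*4+1=5  i=1*2+0=2

5,2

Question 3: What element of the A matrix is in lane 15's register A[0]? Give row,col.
3,6

lane 15->15/4=3, 15 mod 4=3
i=0  r:3+0->3  c:2·3+0->6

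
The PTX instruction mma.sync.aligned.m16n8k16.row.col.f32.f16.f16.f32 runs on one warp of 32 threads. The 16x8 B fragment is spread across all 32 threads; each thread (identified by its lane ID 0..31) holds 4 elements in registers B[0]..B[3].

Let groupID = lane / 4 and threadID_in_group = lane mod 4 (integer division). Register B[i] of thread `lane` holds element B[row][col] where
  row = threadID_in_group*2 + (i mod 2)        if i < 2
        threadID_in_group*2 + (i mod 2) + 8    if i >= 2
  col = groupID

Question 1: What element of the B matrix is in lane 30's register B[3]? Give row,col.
13,7

L=30⇒gr=30>>2=7, th=30&3=2
[3]⇒row 2·2+1+8=13  col gr=7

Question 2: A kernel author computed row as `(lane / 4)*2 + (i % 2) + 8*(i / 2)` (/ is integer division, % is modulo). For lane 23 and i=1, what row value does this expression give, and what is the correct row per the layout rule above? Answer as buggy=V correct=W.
`(lane / 4)*2 + (i % 2) + 8*(i / 2)`[23,1]=>11
lane 23: grp=5 (23/4), tig=3 (23%4)
i=1: r=3*2+1+0=7, c=grp=5
row: 11 vs 7

buggy=11 correct=7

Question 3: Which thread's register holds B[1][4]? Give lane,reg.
c=4->g=4  r=1->rb=0,t=0,b0=1
L=4*4+0=16  i=0*2+1=1

16,1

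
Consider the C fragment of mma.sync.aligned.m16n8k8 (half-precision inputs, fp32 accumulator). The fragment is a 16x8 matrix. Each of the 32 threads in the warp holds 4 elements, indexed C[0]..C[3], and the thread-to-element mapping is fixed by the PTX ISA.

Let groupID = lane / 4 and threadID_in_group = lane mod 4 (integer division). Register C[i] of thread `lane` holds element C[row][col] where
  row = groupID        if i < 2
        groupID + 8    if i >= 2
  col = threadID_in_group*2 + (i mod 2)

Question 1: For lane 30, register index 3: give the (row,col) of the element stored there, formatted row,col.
30: g=7,t=2
[3] (7+8,2*2+1) = (15,5)

15,5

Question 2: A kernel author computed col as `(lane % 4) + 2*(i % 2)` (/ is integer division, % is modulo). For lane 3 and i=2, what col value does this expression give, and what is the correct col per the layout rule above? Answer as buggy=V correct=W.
`(lane % 4) + 2*(i % 2)`[3,2]->3
lane 3: gid=0 (3/4), tid=3 (3%4)
i=2: r=0+8=8, c=3*2+0=6
col: 3 vs 6

buggy=3 correct=6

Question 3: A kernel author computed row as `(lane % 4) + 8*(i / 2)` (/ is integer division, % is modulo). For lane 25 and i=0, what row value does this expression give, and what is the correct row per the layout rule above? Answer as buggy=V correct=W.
`(lane % 4) + 8*(i / 2)`[25,0]→1
lane 25→25/4=6, 25 mod 4=1
i=0  r:6+0→6  c:2·1+0→2
row: 1 vs 6

buggy=1 correct=6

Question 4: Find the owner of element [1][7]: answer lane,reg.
r:1=>grp=1,rB=0  c:7=>tig=3,lo=1
L=1*4+3=7  i=0*2+1=1

7,1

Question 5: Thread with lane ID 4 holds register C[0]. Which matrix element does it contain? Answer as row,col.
1,0

L=4->gid=4>>2=1, tid=4&3=0
[0]->row 1+0=1  col 0·2+0=0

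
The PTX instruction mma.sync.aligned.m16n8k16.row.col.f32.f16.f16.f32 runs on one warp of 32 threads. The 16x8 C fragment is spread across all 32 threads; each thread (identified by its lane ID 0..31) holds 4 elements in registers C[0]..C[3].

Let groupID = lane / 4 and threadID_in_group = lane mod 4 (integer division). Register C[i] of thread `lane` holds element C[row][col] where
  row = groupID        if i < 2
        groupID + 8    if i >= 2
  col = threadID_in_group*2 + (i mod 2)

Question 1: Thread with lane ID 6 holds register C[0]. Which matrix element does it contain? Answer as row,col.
L=6⇒gr=6>>2=1, th=6&3=2
[0]⇒row 1+0=1  col 2·2+0=4

1,4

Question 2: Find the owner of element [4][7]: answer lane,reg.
19,1

r=4⇒gr=4,Rb=0  c=7⇒th=3,odd=1
L=4*4+3=19  i=0*2+1=1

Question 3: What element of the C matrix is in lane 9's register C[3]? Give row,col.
10,3

9: g=2,t=1
[3] (2+8,1*2+1) = (10,3)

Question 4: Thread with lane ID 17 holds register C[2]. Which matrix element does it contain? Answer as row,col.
12,2

lane 17⇒17/4=4, 17 mod 4=1
i=2  r:4+8⇒12  c:2·1+0⇒2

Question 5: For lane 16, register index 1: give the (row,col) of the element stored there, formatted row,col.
L=16->gid=16>>2=4, tid=16&3=0
[1]->row 4+0=4  col 0·2+1=1

4,1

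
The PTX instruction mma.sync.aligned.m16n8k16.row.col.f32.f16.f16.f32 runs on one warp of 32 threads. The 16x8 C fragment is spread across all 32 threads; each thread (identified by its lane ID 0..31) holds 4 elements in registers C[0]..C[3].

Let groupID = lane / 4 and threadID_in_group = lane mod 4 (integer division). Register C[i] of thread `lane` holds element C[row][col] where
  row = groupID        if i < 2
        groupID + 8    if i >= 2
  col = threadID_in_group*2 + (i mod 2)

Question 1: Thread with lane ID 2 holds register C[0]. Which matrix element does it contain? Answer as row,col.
L=2->g=2>>2=0, t=2&3=2
[0]->row 0+0=0  col 2·2+0=4

0,4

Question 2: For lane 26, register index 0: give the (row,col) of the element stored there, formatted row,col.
6,4

lane 26: gr=6 (26/4), th=2 (26%4)
i=0: r=6+0=6, c=2*2+0=4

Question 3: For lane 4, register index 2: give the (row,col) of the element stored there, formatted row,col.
lane 4: G=1 (4/4), T=0 (4%4)
i=2: r=1+8=9, c=0*2+0=0

9,0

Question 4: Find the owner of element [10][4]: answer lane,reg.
10,2

r=10→G=2,rhi=1  c=4→T=2,p=0
L=2*4+2=10  i=1*2+0=2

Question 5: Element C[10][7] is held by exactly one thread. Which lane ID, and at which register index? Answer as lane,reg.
11,3

r=10->g=2,rb=1  c=7->t=3,b0=1
L=2*4+3=11  i=1*2+1=3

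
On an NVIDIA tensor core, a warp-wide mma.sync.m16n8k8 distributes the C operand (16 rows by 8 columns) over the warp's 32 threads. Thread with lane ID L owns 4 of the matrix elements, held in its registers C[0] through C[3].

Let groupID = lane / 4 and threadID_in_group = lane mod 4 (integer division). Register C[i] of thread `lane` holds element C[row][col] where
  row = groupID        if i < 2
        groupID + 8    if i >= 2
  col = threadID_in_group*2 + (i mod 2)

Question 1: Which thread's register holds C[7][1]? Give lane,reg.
28,1

r=7⇒gr=7,Rb=0  c=1⇒th=0,odd=1
L=7*4+0=28  i=0*2+1=1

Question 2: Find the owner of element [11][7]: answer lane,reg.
r=11->g=3,rb=1  c=7->t=3,b0=1
L=3*4+3=15  i=1*2+1=3

15,3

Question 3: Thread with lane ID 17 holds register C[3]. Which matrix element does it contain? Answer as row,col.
12,3

lane 17: gr=4 (17/4), th=1 (17%4)
i=3: r=4+8=12, c=1*2+1=3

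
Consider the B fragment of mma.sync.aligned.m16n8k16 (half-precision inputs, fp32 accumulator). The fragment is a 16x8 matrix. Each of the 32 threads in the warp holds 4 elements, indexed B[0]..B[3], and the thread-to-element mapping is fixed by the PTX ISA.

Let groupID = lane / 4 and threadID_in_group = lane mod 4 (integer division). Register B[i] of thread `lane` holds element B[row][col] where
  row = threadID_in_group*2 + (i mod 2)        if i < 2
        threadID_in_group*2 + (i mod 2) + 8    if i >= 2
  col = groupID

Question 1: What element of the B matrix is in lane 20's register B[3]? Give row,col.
lane 20: g=5 (20/4), t=0 (20%4)
i=3: r=0*2+1+8=9, c=g=5

9,5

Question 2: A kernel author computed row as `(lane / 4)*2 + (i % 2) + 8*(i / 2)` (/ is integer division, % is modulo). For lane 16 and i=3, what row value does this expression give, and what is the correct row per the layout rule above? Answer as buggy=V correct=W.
`(lane / 4)*2 + (i % 2) + 8*(i / 2)`[16,3]=>17
16: grp=4,tig=0
[3] (0*2+1+8,4) = (9,4)
row: 17 vs 9

buggy=17 correct=9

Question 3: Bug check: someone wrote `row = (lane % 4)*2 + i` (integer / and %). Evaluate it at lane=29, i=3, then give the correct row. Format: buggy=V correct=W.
`(lane % 4)*2 + i`[29,3]→5
lane 29→29/4=7, 29 mod 4=1
i=3  r:2·1+1+8→11  c:7
row: 5 vs 11

buggy=5 correct=11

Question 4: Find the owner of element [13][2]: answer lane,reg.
c=2⇒gr=2  r=13⇒Rb=1,th=2,odd=1
L=2*4+2=10  i=1*2+1=3

10,3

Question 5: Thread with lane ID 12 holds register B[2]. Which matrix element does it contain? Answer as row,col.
L=12=>grp=12>>2=3, tig=12&3=0
[2]=>row 0·2+0+8=8  col grp=3

8,3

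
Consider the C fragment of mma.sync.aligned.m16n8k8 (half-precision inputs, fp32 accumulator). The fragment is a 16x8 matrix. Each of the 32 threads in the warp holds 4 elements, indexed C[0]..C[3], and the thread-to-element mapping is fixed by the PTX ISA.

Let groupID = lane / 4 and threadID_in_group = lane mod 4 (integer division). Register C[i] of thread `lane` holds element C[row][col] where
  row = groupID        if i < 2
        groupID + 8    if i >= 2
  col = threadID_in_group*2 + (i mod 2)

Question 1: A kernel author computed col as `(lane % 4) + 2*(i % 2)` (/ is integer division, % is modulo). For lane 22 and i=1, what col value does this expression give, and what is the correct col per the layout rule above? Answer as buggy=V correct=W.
buggy=4 correct=5

`(lane % 4) + 2*(i % 2)`[22,1]->4
lane 22->22/4=5, 22 mod 4=2
i=1  r:5+0->5  c:2·2+1->5
col: 4 vs 5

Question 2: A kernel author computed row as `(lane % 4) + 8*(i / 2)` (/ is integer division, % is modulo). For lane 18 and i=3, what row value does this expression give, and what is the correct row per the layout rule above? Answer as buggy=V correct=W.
buggy=10 correct=12

`(lane % 4) + 8*(i / 2)`[18,3]->10
L=18->gid=18>>2=4, tid=18&3=2
[3]->row 4+8=12  col 2·2+1=5
row: 10 vs 12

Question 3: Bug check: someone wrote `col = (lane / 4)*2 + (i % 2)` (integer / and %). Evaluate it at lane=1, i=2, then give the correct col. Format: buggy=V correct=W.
buggy=0 correct=2

`(lane / 4)*2 + (i % 2)`[1,2]->0
1: g=0,t=1
[2] (0+8,1*2+0) = (8,2)
col: 0 vs 2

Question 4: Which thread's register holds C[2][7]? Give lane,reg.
r:2=>grp=2,rB=0  c:7=>tig=3,lo=1
L=2*4+3=11  i=0*2+1=1

11,1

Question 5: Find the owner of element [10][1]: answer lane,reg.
r=10⇒gr=2,Rb=1  c=1⇒th=0,odd=1
L=2*4+0=8  i=1*2+1=3

8,3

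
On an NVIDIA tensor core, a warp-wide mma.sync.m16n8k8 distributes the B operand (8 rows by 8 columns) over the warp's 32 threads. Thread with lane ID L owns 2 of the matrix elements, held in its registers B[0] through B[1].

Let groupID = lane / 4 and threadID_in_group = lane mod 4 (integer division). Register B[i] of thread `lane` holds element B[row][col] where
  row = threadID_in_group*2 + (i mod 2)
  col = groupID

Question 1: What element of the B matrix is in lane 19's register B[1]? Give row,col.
19: gr=4,th=3
[1] (3*2+1,4) = (7,4)

7,4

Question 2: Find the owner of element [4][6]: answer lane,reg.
c=6->g=6  r=4->t=2,b0=0
L=6*4+2=26  i=0=0

26,0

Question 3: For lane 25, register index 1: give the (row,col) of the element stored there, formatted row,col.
L=25=>grp=25>>2=6, tig=25&3=1
[1]=>row 1·2+1=3  col grp=6

3,6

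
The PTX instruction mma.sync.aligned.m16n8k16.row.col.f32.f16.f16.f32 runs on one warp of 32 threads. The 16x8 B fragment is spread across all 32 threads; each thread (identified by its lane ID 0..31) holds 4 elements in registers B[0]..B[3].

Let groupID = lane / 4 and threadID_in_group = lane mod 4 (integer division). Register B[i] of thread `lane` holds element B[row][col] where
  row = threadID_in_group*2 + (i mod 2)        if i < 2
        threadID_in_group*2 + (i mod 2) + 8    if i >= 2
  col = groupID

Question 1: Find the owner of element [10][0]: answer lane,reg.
c:0=>grp=0  r:10=>rB=1,tig=1,lo=0
L=0*4+1=1  i=1*2+0=2

1,2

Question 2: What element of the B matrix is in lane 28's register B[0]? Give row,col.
L=28->gid=28>>2=7, tid=28&3=0
[0]->row 0·2+0+0=0  col gid=7

0,7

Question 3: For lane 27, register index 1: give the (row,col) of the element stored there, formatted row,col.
lane 27: grp=6 (27/4), tig=3 (27%4)
i=1: r=3*2+1+0=7, c=grp=6

7,6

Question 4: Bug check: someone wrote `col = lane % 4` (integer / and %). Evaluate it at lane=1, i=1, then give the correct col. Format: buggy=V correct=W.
`lane % 4`[1,1]->1
L=1->g=1>>2=0, t=1&3=1
[1]->row 1·2+1+0=3  col g=0
col: 1 vs 0

buggy=1 correct=0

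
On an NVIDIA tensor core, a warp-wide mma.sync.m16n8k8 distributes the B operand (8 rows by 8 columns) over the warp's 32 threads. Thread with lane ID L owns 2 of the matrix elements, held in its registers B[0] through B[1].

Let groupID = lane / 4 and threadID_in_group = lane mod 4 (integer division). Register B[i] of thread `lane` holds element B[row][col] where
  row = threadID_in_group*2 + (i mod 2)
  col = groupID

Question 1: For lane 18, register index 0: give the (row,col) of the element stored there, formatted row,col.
lane 18: g=4 (18/4), t=2 (18%4)
i=0: r=2*2+0=4, c=g=4

4,4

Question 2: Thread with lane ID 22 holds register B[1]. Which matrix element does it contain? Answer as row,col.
5,5

22: G=5,T=2
[1] (2*2+1,5) = (5,5)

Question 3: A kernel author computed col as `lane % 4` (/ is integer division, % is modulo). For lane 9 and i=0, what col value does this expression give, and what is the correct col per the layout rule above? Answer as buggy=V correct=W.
`lane % 4`[9,0]=>1
lane 9: grp=2 (9/4), tig=1 (9%4)
i=0: r=1*2+0=2, c=grp=2
col: 1 vs 2

buggy=1 correct=2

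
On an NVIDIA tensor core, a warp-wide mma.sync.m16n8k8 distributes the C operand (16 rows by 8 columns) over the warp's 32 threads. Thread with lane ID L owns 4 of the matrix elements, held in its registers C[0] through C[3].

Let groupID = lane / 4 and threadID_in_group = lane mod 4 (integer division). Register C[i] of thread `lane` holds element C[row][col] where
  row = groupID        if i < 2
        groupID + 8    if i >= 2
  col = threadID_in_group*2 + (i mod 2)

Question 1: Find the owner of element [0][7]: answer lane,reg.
r=0→G=0,rhi=0  c=7→T=3,p=1
L=0*4+3=3  i=0*2+1=1

3,1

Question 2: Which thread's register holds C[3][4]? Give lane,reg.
r=3→G=3,rhi=0  c=4→T=2,p=0
L=3*4+2=14  i=0*2+0=0

14,0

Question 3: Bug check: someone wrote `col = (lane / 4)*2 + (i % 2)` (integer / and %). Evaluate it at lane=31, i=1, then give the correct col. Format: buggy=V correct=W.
`(lane / 4)*2 + (i % 2)`[31,1]->15
lane 31->31/4=7, 31 mod 4=3
i=1  r:7+0->7  c:2·3+1->7
col: 15 vs 7

buggy=15 correct=7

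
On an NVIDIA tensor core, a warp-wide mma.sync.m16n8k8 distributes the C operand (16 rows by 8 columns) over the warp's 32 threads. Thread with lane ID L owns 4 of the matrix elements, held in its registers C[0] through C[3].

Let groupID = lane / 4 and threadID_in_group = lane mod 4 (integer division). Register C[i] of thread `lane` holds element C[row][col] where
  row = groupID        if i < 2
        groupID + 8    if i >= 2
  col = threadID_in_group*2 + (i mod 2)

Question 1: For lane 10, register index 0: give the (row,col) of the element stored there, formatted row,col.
2,4

L=10->g=10>>2=2, t=10&3=2
[0]->row 2+0=2  col 2·2+0=4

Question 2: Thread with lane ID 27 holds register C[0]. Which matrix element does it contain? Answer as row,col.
lane 27: grp=6 (27/4), tig=3 (27%4)
i=0: r=6+0=6, c=3*2+0=6

6,6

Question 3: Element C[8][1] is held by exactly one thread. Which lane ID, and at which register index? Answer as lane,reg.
0,3

r:8=>grp=0,rB=1  c:1=>tig=0,lo=1
L=0*4+0=0  i=1*2+1=3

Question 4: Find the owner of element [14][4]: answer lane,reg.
r:14=>grp=6,rB=1  c:4=>tig=2,lo=0
L=6*4+2=26  i=1*2+0=2

26,2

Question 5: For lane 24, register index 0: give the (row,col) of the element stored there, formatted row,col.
24: G=6,T=0
[0] (6+0,0*2+0) = (6,0)

6,0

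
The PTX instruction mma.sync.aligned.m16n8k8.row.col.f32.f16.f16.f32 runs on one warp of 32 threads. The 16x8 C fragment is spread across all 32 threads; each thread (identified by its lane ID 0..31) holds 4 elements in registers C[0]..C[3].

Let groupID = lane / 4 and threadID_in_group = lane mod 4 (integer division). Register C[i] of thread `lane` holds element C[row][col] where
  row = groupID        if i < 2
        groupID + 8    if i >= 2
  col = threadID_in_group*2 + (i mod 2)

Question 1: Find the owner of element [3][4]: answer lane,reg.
r=3→G=3,rhi=0  c=4→T=2,p=0
L=3*4+2=14  i=0*2+0=0

14,0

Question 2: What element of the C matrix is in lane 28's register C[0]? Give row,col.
L=28->g=28>>2=7, t=28&3=0
[0]->row 7+0=7  col 0·2+0=0

7,0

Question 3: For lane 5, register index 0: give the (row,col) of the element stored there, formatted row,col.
1,2

lane 5->5/4=1, 5 mod 4=1
i=0  r:1+0->1  c:2·1+0->2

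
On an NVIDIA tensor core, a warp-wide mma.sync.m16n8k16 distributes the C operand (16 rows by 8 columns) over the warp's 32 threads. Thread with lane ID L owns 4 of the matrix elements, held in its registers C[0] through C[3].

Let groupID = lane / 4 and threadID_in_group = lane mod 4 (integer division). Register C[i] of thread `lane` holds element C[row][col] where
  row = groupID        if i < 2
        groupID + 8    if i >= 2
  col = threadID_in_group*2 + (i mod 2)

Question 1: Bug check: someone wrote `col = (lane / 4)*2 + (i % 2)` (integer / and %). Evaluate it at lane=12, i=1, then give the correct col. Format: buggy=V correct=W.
`(lane / 4)*2 + (i % 2)`[12,1]→7
L=12→G=12>>2=3, T=12&3=0
[1]→row 3+0=3  col 0·2+1=1
col: 7 vs 1

buggy=7 correct=1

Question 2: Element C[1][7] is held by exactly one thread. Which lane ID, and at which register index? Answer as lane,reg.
r:1=>grp=1,rB=0  c:7=>tig=3,lo=1
L=1*4+3=7  i=0*2+1=1

7,1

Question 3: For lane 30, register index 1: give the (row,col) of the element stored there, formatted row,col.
7,5

L=30→G=30>>2=7, T=30&3=2
[1]→row 7+0=7  col 2·2+1=5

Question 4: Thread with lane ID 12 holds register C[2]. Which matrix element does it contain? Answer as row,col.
11,0

lane 12→12/4=3, 12 mod 4=0
i=2  r:3+8→11  c:2·0+0→0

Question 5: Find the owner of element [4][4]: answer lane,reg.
18,0

r:4=>grp=4,rB=0  c:4=>tig=2,lo=0
L=4*4+2=18  i=0*2+0=0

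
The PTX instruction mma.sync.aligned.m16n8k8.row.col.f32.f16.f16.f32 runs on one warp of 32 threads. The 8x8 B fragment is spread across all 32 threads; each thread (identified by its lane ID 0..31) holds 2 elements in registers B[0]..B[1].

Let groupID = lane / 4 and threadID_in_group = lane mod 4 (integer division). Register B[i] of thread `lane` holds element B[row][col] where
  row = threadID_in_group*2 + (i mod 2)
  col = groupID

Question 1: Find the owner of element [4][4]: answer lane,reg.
c:4=>grp=4  r:4=>tig=2,lo=0
L=4*4+2=18  i=0=0

18,0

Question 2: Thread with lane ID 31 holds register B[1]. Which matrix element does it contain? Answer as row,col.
L=31=>grp=31>>2=7, tig=31&3=3
[1]=>row 3·2+1=7  col grp=7

7,7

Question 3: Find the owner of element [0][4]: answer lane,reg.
c=4->g=4  r=0->t=0,b0=0
L=4*4+0=16  i=0=0

16,0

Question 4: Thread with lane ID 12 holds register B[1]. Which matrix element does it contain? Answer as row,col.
lane 12: gid=3 (12/4), tid=0 (12%4)
i=1: r=0*2+1=1, c=gid=3

1,3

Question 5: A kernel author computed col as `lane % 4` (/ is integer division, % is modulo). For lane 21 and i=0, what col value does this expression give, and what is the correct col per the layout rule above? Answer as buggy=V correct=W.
`lane % 4`[21,0]⇒1
lane 21: gr=5 (21/4), th=1 (21%4)
i=0: r=1*2+0=2, c=gr=5
col: 1 vs 5

buggy=1 correct=5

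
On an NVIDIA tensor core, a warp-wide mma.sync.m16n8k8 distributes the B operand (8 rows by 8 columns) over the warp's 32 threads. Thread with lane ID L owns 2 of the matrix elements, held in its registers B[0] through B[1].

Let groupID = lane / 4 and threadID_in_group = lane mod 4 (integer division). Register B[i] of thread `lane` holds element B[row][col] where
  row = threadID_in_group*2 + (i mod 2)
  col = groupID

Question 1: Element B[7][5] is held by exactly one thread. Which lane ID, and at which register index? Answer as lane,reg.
23,1

c:5=>grp=5  r:7=>tig=3,lo=1
L=5*4+3=23  i=1=1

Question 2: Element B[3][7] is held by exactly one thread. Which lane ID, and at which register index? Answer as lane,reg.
c=7→G=7  r=3→T=1,p=1
L=7*4+1=29  i=1=1

29,1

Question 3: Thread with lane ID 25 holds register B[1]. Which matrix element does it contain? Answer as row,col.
3,6

lane 25→25/4=6, 25 mod 4=1
i=1  r:2·1+1→3  c:6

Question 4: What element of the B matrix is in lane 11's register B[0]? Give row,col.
6,2

lane 11: gid=2 (11/4), tid=3 (11%4)
i=0: r=3*2+0=6, c=gid=2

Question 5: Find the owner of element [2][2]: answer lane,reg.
9,0

c=2⇒gr=2  r=2⇒th=1,odd=0
L=2*4+1=9  i=0=0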